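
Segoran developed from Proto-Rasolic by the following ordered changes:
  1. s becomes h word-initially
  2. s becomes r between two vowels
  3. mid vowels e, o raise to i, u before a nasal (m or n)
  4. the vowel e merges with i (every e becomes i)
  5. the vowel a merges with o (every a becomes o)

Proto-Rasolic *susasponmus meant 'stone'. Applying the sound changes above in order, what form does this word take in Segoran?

hurospunmus

Segoran: start from *susasponmus.
  rule 1 (debuccalisation): susasponmus → husasponmus
  rule 2 (rhotacism): husasponmus → hurasponmus
  rule 3 (pre-nasal raising): hurasponmus → huraspunmus
  rule 4: no change — huraspunmus
  rule 5 (vowel merger): huraspunmus → hurospunmus
  ⇒ Segoran hurospunmus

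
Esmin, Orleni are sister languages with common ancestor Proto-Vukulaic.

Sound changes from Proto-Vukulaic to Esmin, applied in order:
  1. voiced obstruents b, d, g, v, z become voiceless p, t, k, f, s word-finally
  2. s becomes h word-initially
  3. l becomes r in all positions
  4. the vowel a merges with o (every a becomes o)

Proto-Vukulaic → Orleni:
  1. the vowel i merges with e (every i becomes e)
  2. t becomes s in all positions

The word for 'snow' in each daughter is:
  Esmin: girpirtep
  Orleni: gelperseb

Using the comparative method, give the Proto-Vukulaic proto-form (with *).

*gilpirteb

Position 7: Esmin has t, Orleni has s. Taking the neighbouring segments as reconstructed: Esmin t can only go back to *t; Orleni s could go back to *t or *s — the one source consistent with every daughter is *t.
Position 9: Esmin has p, Orleni has b. Orleni preserves b here (none of its changes turn any other segment into b), so the proto-segment is *b.
Position 3: Esmin has r, Orleni has l. Orleni preserves l here (none of its changes turn any other segment into l), so the proto-segment is *l.
Continuing position by position gives *gilpirteb; check it forward:
Esmin: *gilpirteb
  gilpirteb → gilpirtep   [final devoicing]
  gilpirtep (rule 2 does not apply)
  gilpirtep → girpirtep   [unconditioned shift]
  girpirtep (rule 4 does not apply)
  giving Esmin girpirtep.
Orleni: *gilpirteb
  gilpirteb → gelperteb   [vowel merger]
  gelperteb → gelperseb   [unconditioned shift]
  giving Orleni gelperseb.
*gilpirteb is the unique common source.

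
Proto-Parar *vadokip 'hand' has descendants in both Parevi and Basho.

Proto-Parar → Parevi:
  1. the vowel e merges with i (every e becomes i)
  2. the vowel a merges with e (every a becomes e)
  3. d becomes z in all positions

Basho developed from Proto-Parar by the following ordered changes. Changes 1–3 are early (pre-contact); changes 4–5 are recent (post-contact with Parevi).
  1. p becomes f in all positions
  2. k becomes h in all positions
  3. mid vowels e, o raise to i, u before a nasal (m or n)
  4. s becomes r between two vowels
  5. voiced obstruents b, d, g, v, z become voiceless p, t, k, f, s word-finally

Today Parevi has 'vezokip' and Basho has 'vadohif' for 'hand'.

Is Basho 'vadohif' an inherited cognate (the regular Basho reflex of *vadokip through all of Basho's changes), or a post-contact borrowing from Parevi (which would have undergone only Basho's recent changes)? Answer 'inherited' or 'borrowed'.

If inherited, *vadokip would pass through all of Basho's changes:
Basho: *vadokip > vadokif > vadohif  (by unconditioned shift, unconditioned shift)
If borrowed from Parevi 'vezokip' after the early changes, it would undergo only the recent ones:
  rule 4 (rhotacism): no change (vezokip)
  rule 5 (final devoicing): no change (vezokip)
  ⇒ as a loan: vezokip
Basho 'vadohif' matches the inherited outcome exactly, so it is an inherited cognate, not a loan.

inherited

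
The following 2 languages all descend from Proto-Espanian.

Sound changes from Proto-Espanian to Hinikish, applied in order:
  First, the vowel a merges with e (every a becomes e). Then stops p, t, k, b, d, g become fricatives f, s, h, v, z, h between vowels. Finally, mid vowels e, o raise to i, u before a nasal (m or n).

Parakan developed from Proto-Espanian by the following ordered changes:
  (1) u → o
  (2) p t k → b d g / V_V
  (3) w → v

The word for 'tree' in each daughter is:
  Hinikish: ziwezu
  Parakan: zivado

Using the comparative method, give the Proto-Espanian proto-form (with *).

*ziwadu

Position 4: Hinikish has e, Parakan has a. Parakan preserves a here (none of its changes turn any other segment into a), so the proto-segment is *a.
Position 6: Hinikish has u, Parakan has o. Taking the neighbouring segments as reconstructed: Hinikish u can only go back to *u; Parakan o could go back to *o or *u — the one source consistent with every daughter is *u.
Position 5: Hinikish has z, Parakan has d. Taking the neighbouring segments as reconstructed: Hinikish z could go back to *d or *z; Parakan d could go back to *t or *d — the one source consistent with every daughter is *d.
This points to *ziwadu. Verify forward in each daughter:
Hinikish: *ziwadu > ziwedu > ziwezu  (by vowel merger, intervocalic lenition)
Parakan: *ziwadu > ziwado > zivado  (by vowel merger, unconditioned shift)
Only *ziwadu yields all of Hinikish ziwezu, Parakan zivado.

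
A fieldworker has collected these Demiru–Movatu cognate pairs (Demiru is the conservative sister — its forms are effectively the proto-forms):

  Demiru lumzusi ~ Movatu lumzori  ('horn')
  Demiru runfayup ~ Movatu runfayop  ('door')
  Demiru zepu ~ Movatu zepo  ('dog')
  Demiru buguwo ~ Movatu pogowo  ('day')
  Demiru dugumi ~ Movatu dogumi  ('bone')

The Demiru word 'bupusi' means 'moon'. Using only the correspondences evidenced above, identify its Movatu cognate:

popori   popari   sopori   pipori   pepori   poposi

popori

buguwo ~ pogowo — Demiru b corresponds to Movatu p word-initially before a back vowel.
runfayup ~ runfayop — Demiru u corresponds to Movatu o after a consonant, before a labial obstruent.
lumzusi ~ lumzori, buguwo ~ pogowo — Demiru u corresponds to Movatu o after a consonant, before a consonant other than r, m, n, p, b, f, v.
lumzusi ~ lumzori — Demiru s corresponds to Movatu r between vowels (before a front vowel).
Applying these to Demiru 'bupusi':
  bupusi → pupusi   (b→p word-initially before a back vowel)
  pupusi → popusi   (u→o after a consonant, before a labial obstruent)
  popusi → poposi   (u→o after a consonant, before a consonant other than r, m, n, p, b, f, v)
  poposi → popori   (s→r between vowels (before a front vowel))
So the Movatu cognate is 'popori'.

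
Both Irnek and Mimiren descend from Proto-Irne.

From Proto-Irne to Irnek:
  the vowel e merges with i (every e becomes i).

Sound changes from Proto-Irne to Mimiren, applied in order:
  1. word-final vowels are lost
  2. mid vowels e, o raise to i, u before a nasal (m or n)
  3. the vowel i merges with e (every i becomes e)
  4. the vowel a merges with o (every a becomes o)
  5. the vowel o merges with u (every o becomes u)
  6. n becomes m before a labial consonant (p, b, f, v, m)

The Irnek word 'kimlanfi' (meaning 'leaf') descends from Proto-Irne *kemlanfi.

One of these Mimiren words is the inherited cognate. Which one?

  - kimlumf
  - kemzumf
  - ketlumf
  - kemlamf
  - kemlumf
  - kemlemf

Mimiren: *kemlanfi
  kemlanfi → kemlanf   [apocope]
  kemlanf → kimlanf   [pre-nasal raising]
  kimlanf → kemlanf   [vowel merger]
  kemlanf → kemlonf   [vowel merger]
  kemlonf → kemlunf   [vowel merger]
  kemlunf → kemlumf   [nasal place assimilation]
  giving Mimiren kemlumf.

kemlumf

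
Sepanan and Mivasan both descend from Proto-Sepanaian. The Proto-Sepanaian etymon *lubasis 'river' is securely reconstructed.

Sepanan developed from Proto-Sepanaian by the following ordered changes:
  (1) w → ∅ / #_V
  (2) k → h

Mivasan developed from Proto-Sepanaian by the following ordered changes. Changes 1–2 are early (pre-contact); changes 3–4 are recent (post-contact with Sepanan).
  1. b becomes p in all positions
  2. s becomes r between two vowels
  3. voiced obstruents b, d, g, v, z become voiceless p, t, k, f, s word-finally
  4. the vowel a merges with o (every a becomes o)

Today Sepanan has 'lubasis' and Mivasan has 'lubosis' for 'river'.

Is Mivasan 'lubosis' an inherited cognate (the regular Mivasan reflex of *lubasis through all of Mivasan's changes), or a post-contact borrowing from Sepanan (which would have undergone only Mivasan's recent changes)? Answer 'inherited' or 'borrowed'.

borrowed

If inherited, *lubasis would pass through all of Mivasan's changes:
Mivasan: *lubasis
  lubasis → lupasis   [unconditioned shift]
  lupasis → luparis   [rhotacism]
  luparis (rule 3 does not apply)
  luparis → luporis   [vowel merger]
  giving Mivasan luporis.
If borrowed from Sepanan 'lubasis' after the early changes, it would undergo only the recent ones:
  rule 3 (final devoicing): no change (lubasis)
  rule 4 (vowel merger): lubasis → lubosis
  ⇒ as a loan: lubosis
Mivasan 'lubosis' matches the loan outcome 'lubosis', not the inherited 'luporis' — it skipped the early Mivasan changes, so it was borrowed from Sepanan.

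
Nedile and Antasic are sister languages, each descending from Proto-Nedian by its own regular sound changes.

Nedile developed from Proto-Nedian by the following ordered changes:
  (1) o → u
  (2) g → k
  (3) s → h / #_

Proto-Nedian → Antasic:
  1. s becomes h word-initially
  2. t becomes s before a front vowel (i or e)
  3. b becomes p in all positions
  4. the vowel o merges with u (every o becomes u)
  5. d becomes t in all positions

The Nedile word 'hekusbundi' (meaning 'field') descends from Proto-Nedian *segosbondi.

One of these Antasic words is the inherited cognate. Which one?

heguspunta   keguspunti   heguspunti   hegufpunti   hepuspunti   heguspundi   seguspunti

heguspunti

Antasic: start from *segosbondi.
  rule 1 (debuccalisation): segosbondi → hegosbondi
  rule 2: no change — hegosbondi
  rule 3 (unconditioned shift): hegosbondi → hegospondi
  rule 4 (vowel merger): hegospondi → heguspundi
  rule 5 (unconditioned shift): heguspundi → heguspunti
  ⇒ Antasic heguspunti
The other candidates each miss or misapply at least one Antasic change.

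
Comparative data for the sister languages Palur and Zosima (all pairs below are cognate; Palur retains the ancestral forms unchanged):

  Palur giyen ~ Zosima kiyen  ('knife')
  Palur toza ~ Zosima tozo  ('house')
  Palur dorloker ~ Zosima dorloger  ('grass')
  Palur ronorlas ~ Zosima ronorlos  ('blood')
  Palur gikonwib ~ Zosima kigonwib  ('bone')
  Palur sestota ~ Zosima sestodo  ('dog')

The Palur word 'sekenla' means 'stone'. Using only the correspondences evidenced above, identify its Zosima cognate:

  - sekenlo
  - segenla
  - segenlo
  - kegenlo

dorloker ~ dorloger — Palur k corresponds to Zosima g between vowels (before a front vowel).
toza ~ tozo, sestota ~ sestodo — Palur a corresponds to Zosima o word-finally.
Applying these to Palur 'sekenla':
  sekenla → segenla   (k→g between vowels (before a front vowel))
  segenla → segenlo   (a→o word-finally)
So the Zosima cognate is 'segenlo'.

segenlo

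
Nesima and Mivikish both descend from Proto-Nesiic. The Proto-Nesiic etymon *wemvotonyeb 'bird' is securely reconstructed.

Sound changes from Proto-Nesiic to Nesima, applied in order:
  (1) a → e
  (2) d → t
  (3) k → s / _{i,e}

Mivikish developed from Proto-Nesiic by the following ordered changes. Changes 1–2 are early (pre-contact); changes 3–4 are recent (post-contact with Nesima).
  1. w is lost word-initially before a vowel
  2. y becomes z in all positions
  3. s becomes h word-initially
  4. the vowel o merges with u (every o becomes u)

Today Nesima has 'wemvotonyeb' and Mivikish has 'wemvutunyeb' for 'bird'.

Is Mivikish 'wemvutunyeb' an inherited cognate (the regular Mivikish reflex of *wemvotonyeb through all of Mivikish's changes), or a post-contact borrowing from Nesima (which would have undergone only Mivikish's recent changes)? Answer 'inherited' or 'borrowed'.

borrowed

If inherited, *wemvotonyeb would pass through all of Mivikish's changes:
Mivikish: start from *wemvotonyeb.
  rule 1 (glide loss): wemvotonyeb → emvotonyeb
  rule 2 (unconditioned shift): emvotonyeb → emvotonzeb
  rule 3: no change — emvotonzeb
  rule 4 (vowel merger): emvotonzeb → emvutunzeb
  ⇒ Mivikish emvutunzeb
If borrowed from Nesima 'wemvotonyeb' after the early changes, it would undergo only the recent ones:
  rule 3 (debuccalisation): no change (wemvotonyeb)
  rule 4 (vowel merger): wemvotonyeb → wemvutunyeb
  ⇒ as a loan: wemvutunyeb
Mivikish 'wemvutunyeb' matches the loan outcome 'wemvutunyeb', not the inherited 'emvutunzeb' — it skipped the early Mivikish changes, so it was borrowed from Nesima.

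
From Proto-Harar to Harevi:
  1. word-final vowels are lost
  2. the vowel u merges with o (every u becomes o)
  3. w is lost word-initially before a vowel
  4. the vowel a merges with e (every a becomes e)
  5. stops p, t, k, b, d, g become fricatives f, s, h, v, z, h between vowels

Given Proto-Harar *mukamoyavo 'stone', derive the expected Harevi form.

Harevi: *mukamoyavo
  mukamoyavo → mukamoyav   [apocope]
  mukamoyav → mokamoyav   [vowel merger]
  mokamoyav (rule 3 does not apply)
  mokamoyav → mokemoyev   [vowel merger]
  mokemoyev → mohemoyev   [intervocalic lenition]
  giving Harevi mohemoyev.

mohemoyev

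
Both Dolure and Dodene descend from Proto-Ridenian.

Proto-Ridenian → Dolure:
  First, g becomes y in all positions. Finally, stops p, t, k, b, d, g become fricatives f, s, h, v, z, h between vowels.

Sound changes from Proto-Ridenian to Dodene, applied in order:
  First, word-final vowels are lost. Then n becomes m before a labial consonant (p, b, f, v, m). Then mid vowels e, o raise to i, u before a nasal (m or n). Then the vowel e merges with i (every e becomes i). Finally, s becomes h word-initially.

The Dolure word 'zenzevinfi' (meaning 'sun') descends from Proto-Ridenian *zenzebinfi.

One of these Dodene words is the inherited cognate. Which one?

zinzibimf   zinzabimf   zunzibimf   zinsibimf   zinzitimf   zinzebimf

zinzibimf

Dodene: *zenzebinfi > zenzebinf > zenzebimf > zinzebimf > zinzibimf  (by apocope, nasal place assimilation, pre-nasal raising, vowel merger)
The other candidates each miss or misapply at least one Dodene change.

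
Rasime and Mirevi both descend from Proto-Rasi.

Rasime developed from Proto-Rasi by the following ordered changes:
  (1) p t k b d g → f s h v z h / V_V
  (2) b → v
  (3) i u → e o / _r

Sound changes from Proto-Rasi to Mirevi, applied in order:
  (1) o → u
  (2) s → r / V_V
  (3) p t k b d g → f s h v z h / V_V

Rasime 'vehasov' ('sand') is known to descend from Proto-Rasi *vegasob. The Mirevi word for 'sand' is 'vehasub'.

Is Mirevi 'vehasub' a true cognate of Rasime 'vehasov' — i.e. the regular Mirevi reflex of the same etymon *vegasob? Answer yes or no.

no

Derive the expected Mirevi reflex of *vegasob:
Mirevi: start from *vegasob.
  rule 1 (vowel merger): vegasob → vegasub
  rule 2 (rhotacism): vegasub → vegarub
  rule 3 (intervocalic lenition): vegarub → veharub
  ⇒ Mirevi veharub
The regular Mirevi reflex would be 'veharub', but the attested form is 'vehasub'. The correspondence is irregular, so they are not cognates (the Mirevi form has a different source).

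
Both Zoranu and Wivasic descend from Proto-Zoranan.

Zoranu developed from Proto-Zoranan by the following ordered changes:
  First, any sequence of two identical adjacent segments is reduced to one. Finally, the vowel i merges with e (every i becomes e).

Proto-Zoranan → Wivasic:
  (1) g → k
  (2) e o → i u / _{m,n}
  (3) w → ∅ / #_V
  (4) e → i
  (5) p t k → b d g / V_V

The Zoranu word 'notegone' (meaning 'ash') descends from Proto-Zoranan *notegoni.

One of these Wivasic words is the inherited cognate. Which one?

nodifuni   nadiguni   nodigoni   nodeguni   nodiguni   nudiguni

nodiguni

Wivasic: *notegoni > notekoni > notekuni > notikuni > nodiguni  (by unconditioned shift, pre-nasal raising, vowel merger, intervocalic voicing)
The other candidates each miss or misapply at least one Wivasic change.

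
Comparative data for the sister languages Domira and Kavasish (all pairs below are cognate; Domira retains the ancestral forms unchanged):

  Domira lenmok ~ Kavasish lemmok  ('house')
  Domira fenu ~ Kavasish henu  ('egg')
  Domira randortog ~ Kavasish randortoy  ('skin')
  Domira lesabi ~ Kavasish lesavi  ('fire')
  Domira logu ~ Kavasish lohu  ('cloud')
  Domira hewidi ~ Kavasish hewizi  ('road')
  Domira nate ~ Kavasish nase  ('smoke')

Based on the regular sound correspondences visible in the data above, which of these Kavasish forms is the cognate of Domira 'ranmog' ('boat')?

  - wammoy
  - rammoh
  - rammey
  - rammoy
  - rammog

lenmok ~ lemmok — Domira n corresponds to Kavasish m after a vowel, before a nasal.
randortog ~ randortoy — Domira g corresponds to Kavasish y word-finally.
Applying these to Domira 'ranmog':
  ranmog → rammog   (n→m after a vowel, before a nasal)
  rammog → rammoy   (g→y word-finally)
So the Kavasish cognate is 'rammoy'.

rammoy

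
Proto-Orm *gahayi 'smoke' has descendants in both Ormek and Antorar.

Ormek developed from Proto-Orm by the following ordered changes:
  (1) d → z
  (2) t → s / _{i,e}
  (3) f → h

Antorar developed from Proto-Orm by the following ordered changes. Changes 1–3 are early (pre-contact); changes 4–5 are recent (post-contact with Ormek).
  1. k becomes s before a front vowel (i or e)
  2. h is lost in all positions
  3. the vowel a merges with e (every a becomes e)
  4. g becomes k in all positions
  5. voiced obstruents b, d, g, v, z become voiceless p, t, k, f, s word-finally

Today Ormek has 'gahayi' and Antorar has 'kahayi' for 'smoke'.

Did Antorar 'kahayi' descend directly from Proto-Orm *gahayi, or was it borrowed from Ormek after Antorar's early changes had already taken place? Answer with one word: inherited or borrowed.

borrowed

If inherited, *gahayi would pass through all of Antorar's changes:
Antorar: *gahayi > gaayi > geeyi > keeyi  (by h-loss, vowel merger, unconditioned shift)
If borrowed from Ormek 'gahayi' after the early changes, it would undergo only the recent ones:
  rule 4 (unconditioned shift): gahayi → kahayi
  rule 5 (final devoicing): no change (kahayi)
  ⇒ as a loan: kahayi
Antorar 'kahayi' matches the loan outcome 'kahayi', not the inherited 'keeyi' — it skipped the early Antorar changes, so it was borrowed from Ormek.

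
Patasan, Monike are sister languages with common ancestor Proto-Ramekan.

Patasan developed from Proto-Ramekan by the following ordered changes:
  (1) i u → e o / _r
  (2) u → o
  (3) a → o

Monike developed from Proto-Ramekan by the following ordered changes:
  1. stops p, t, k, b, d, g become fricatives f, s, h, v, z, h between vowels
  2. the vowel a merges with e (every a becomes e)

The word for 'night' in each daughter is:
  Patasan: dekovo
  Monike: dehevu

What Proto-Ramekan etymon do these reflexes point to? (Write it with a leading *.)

*dekavu

Position 6: Patasan has o, Monike has u. Monike preserves u here (none of its changes turn any other segment into u), so the proto-segment is *u.
Position 3: Patasan has k, Monike has h. Patasan preserves k here (none of its changes turn any other segment into k), so the proto-segment is *k.
Verify the candidate proto-form against each daughter:
Patasan: *dekavu > dekavo > dekovo  (by vowel merger, vowel merger)
Monike: *dekavu > dehavu > dehevu  (by intervocalic lenition, vowel merger)
Only *dekavu yields all of Patasan dekovo, Monike dehevu.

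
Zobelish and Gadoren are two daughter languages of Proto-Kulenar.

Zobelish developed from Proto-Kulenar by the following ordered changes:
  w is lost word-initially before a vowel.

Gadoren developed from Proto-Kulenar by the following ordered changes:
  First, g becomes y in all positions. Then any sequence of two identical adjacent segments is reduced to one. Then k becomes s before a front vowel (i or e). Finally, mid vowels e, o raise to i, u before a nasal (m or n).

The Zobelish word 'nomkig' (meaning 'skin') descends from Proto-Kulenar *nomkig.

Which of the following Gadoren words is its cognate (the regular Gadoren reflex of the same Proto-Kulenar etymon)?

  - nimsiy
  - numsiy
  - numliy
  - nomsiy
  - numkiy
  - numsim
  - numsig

Gadoren: *nomkig
  nomkig → nomkiy   [unconditioned shift]
  nomkiy (rule 2 does not apply)
  nomkiy → nomsiy   [palatalisation]
  nomsiy → numsiy   [pre-nasal raising]
  giving Gadoren numsiy.
Only 'numsiy' matches the regular Gadoren development of *nomkig.

numsiy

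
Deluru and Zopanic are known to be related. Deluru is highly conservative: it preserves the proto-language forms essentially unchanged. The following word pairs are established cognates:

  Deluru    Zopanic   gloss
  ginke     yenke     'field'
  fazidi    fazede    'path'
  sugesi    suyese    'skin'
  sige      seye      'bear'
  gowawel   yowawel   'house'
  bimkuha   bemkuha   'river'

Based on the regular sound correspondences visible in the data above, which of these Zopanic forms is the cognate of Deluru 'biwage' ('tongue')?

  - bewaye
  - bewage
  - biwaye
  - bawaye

bewaye

fazidi ~ fazede, sige ~ seye — Deluru i corresponds to Zopanic e after a consonant, before a consonant other than r, m, n, p, b, f, v.
sugesi ~ suyese, sige ~ seye — Deluru g corresponds to Zopanic y between vowels (before a front vowel).
Applying these to Deluru 'biwage':
  biwage → bewage   (i→e after a consonant, before a consonant other than r, m, n, p, b, f, v)
  bewage → bewaye   (g→y between vowels (before a front vowel))
So the Zopanic cognate is 'bewaye'.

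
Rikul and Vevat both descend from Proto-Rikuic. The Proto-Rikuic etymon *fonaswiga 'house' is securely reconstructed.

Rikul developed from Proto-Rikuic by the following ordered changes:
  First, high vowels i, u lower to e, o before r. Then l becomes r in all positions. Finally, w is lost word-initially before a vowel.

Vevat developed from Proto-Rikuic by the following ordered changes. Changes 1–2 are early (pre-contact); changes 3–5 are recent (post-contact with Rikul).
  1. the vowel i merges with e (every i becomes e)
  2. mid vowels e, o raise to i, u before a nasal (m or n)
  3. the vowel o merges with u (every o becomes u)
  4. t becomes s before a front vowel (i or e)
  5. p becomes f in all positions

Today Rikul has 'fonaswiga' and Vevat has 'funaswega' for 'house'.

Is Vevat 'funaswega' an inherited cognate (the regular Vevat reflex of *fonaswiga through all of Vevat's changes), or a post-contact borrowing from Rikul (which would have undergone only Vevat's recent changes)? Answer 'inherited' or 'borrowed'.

If inherited, *fonaswiga would pass through all of Vevat's changes:
Vevat: *fonaswiga
  fonaswiga → fonaswega   [vowel merger]
  fonaswega → funaswega   [pre-nasal raising]
  funaswega (rule 3 does not apply)
  funaswega (rule 4 does not apply)
  funaswega (rule 5 does not apply)
  giving Vevat funaswega.
If borrowed from Rikul 'fonaswiga' after the early changes, it would undergo only the recent ones:
  rule 3 (vowel merger): fonaswiga → funaswiga
  rule 4 (palatalisation): no change (funaswiga)
  rule 5 (unconditioned shift): no change (funaswiga)
  ⇒ as a loan: funaswiga
Vevat 'funaswega' matches the inherited outcome exactly, so it is an inherited cognate, not a loan.

inherited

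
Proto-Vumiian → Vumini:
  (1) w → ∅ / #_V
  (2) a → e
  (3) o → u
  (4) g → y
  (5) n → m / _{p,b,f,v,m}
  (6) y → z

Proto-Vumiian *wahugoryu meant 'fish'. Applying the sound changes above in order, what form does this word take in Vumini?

Vumini: *wahugoryu
  wahugoryu → ahugoryu   [glide loss]
  ahugoryu → ehugoryu   [vowel merger]
  ehugoryu → ehuguryu   [vowel merger]
  ehuguryu → ehuyuryu   [unconditioned shift]
  ehuyuryu (rule 5 does not apply)
  ehuyuryu → ehuzurzu   [unconditioned shift]
  giving Vumini ehuzurzu.

ehuzurzu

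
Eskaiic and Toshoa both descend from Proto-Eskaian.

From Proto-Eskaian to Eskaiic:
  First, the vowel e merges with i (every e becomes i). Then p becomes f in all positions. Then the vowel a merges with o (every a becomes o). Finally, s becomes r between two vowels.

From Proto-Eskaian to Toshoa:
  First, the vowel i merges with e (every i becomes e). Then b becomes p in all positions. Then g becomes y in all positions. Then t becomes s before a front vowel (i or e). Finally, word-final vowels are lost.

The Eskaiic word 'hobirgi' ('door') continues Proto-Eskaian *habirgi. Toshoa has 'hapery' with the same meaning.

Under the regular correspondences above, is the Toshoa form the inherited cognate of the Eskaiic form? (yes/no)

yes

Derive the expected Toshoa reflex of *habirgi:
Toshoa: start from *habirgi.
  rule 1 (vowel merger): habirgi → haberge
  rule 2 (unconditioned shift): haberge → haperge
  rule 3 (unconditioned shift): haperge → haperye
  rule 4: no change — haperye
  rule 5 (apocope): haperye → hapery
  ⇒ Toshoa hapery
Toshoa 'hapery' matches the regular reflex exactly, so the pair is cognate.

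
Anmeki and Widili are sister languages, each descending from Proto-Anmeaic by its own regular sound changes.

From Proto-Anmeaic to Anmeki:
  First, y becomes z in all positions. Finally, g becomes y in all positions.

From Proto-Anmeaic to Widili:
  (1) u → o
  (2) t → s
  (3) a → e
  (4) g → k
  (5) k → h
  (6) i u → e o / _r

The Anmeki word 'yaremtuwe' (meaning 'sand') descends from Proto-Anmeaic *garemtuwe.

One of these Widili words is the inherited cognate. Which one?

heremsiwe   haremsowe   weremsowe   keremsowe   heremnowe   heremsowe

heremsowe

Widili: start from *garemtuwe.
  rule 1 (vowel merger): garemtuwe → garemtowe
  rule 2 (unconditioned shift): garemtowe → garemsowe
  rule 3 (vowel merger): garemsowe → geremsowe
  rule 4 (unconditioned shift): geremsowe → keremsowe
  rule 5 (unconditioned shift): keremsowe → heremsowe
  rule 6: no change — heremsowe
  ⇒ Widili heremsowe
Only 'heremsowe' matches the regular Widili development of *garemtuwe.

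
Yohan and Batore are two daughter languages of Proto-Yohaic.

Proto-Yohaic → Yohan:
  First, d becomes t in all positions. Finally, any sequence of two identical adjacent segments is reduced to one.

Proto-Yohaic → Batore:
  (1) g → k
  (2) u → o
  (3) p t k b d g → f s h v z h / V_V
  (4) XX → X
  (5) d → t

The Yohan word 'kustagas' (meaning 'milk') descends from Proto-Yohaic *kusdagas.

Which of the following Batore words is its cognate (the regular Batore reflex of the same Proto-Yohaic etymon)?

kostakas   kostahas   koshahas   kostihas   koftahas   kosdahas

kostahas

Batore: *kusdagas
  kusdagas → kusdakas   [unconditioned shift]
  kusdakas → kosdakas   [vowel merger]
  kosdakas → kosdahas   [intervocalic lenition]
  kosdahas (rule 4 does not apply)
  kosdahas → kostahas   [unconditioned shift]
  giving Batore kostahas.
Only 'kostahas' matches the regular Batore development of *kusdagas.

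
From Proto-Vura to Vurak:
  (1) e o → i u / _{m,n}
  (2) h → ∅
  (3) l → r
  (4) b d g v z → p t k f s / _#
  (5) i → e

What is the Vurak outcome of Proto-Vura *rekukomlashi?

Vurak: start from *rekukomlashi.
  rule 1 (pre-nasal raising): rekukomlashi → rekukumlashi
  rule 2 (h-loss): rekukumlashi → rekukumlasi
  rule 3 (unconditioned shift): rekukumlasi → rekukumrasi
  rule 4: no change — rekukumrasi
  rule 5 (vowel merger): rekukumrasi → rekukumrase
  ⇒ Vurak rekukumrase

rekukumrase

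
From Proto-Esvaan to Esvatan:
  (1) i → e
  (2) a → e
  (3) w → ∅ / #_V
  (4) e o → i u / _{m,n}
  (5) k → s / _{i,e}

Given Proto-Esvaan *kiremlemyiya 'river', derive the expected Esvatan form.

Esvatan: start from *kiremlemyiya.
  rule 1 (vowel merger): kiremlemyiya → keremlemyeya
  rule 2 (vowel merger): keremlemyeya → keremlemyeye
  rule 3: no change — keremlemyeye
  rule 4 (pre-nasal raising): keremlemyeye → kerimlimyeye
  rule 5 (palatalisation): kerimlimyeye → serimlimyeye
  ⇒ Esvatan serimlimyeye

serimlimyeye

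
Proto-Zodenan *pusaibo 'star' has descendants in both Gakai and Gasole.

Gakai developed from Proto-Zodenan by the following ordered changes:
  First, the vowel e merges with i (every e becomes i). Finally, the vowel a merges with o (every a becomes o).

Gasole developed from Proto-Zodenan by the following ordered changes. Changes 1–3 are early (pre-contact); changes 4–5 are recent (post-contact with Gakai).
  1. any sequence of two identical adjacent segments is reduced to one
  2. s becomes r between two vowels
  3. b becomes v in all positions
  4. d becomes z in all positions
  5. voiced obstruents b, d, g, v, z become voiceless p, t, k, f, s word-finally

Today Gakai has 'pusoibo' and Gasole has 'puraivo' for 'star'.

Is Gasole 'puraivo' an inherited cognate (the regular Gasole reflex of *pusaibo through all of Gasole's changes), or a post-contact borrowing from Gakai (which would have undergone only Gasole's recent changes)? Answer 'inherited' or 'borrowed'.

inherited

If inherited, *pusaibo would pass through all of Gasole's changes:
Gasole: start from *pusaibo.
  rule 1: no change — pusaibo
  rule 2 (rhotacism): pusaibo → puraibo
  rule 3 (unconditioned shift): puraibo → puraivo
  rule 4: no change — puraivo
  rule 5: no change — puraivo
  ⇒ Gasole puraivo
If borrowed from Gakai 'pusoibo' after the early changes, it would undergo only the recent ones:
  rule 4 (unconditioned shift): no change (pusoibo)
  rule 5 (final devoicing): no change (pusoibo)
  ⇒ as a loan: pusoibo
Gasole 'puraivo' matches the inherited outcome exactly, so it is an inherited cognate, not a loan.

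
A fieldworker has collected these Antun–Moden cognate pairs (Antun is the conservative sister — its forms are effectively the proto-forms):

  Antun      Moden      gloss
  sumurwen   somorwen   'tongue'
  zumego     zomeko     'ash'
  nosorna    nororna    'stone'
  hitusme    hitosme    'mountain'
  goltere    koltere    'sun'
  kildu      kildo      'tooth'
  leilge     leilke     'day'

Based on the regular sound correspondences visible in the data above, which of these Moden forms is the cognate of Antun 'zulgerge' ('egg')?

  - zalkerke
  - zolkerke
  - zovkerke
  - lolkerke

zolkerke

hitusme ~ hitosme — Antun u corresponds to Moden o after a consonant, before a consonant other than r, m, n, p, b, f, v.
leilge ~ leilke — Antun g corresponds to Moden k after a consonant, before a front vowel.
Applying these to Antun 'zulgerge':
  zulgerge → zolgerge   (u→o after a consonant, before a consonant other than r, m, n, p, b, f, v)
  zolgerge → zolkerge   (g→k after a consonant, before a front vowel)
  zolkerge → zolkerke   (g→k after a consonant, before a front vowel)
So the Moden cognate is 'zolkerke'.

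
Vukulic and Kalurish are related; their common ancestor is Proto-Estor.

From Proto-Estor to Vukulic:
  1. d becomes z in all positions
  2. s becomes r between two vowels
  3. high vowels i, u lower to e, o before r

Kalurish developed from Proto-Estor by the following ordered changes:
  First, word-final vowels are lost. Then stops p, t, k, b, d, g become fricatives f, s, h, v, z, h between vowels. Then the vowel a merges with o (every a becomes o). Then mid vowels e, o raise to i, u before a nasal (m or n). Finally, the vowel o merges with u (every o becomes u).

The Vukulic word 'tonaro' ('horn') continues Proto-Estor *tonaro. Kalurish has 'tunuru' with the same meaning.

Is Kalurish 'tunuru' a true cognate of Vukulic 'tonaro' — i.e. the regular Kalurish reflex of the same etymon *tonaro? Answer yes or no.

no

Derive the expected Kalurish reflex of *tonaro:
Kalurish: *tonaro > tonar > tonor > tunor > tunur  (by apocope, vowel merger, pre-nasal raising, vowel merger)
The regular Kalurish reflex would be 'tunur', but the attested form is 'tunuru'. The correspondence is irregular, so they are not cognates (the Kalurish form has a different source).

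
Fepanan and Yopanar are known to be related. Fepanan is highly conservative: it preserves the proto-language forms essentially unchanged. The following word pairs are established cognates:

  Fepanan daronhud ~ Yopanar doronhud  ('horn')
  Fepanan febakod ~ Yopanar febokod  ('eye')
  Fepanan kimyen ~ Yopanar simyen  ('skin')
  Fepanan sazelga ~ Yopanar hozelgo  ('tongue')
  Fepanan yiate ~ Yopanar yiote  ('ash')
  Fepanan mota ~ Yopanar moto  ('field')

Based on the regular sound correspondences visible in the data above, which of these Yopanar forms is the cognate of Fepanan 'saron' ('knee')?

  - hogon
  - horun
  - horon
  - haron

horon

sazelga ~ hozelgo — Fepanan s corresponds to Yopanar h word-initially before a back vowel.
daronhud ~ doronhud — Fepanan a corresponds to Yopanar o after a consonant, before r.
Applying these to Fepanan 'saron':
  saron → haron   (s→h word-initially before a back vowel)
  haron → horon   (a→o after a consonant, before r)
So the Yopanar cognate is 'horon'.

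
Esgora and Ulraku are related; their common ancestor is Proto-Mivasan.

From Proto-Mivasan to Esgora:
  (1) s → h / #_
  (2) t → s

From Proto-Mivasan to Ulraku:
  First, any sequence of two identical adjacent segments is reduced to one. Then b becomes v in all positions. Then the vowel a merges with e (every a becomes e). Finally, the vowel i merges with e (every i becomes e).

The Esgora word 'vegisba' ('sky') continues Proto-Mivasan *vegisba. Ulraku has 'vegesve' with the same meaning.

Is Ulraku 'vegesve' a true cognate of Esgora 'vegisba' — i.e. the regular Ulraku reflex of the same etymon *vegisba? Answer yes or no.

Derive the expected Ulraku reflex of *vegisba:
Ulraku: *vegisba
  vegisba (rule 1 does not apply)
  vegisba → vegisva   [unconditioned shift]
  vegisva → vegisve   [vowel merger]
  vegisve → vegesve   [vowel merger]
  giving Ulraku vegesve.
Ulraku 'vegesve' matches the regular reflex exactly, so the pair is cognate.

yes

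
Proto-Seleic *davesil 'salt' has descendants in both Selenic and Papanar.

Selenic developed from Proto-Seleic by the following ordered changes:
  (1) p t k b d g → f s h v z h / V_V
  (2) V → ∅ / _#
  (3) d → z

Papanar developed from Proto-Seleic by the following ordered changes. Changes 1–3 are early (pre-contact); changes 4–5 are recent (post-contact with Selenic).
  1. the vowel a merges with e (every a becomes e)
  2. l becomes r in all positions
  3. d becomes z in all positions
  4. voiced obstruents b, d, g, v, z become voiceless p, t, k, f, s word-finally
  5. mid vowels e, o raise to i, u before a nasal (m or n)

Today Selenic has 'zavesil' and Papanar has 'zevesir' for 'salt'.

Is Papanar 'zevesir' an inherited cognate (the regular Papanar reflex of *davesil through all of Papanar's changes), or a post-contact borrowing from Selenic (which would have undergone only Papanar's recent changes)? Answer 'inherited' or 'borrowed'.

If inherited, *davesil would pass through all of Papanar's changes:
Papanar: *davesil > devesil > devesir > zevesir  (by vowel merger, unconditioned shift, unconditioned shift)
If borrowed from Selenic 'zavesil' after the early changes, it would undergo only the recent ones:
  rule 4 (final devoicing): no change (zavesil)
  rule 5 (pre-nasal raising): no change (zavesil)
  ⇒ as a loan: zavesil
Papanar 'zevesir' matches the inherited outcome exactly, so it is an inherited cognate, not a loan.

inherited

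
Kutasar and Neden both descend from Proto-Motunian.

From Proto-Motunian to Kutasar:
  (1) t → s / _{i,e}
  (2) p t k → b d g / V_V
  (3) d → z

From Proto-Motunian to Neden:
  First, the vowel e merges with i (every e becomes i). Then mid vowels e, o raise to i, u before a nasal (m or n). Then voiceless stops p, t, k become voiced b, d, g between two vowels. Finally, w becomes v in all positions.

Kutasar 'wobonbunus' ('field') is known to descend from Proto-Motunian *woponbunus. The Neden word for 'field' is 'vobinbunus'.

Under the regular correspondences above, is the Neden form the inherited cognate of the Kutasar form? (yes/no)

no

Derive the expected Neden reflex of *woponbunus:
Neden: *woponbunus
  woponbunus (rule 1 does not apply)
  woponbunus → wopunbunus   [pre-nasal raising]
  wopunbunus → wobunbunus   [intervocalic voicing]
  wobunbunus → vobunbunus   [unconditioned shift]
  giving Neden vobunbunus.
The regular Neden reflex would be 'vobunbunus', but the attested form is 'vobinbunus'. The correspondence is irregular, so they are not cognates (the Neden form has a different source).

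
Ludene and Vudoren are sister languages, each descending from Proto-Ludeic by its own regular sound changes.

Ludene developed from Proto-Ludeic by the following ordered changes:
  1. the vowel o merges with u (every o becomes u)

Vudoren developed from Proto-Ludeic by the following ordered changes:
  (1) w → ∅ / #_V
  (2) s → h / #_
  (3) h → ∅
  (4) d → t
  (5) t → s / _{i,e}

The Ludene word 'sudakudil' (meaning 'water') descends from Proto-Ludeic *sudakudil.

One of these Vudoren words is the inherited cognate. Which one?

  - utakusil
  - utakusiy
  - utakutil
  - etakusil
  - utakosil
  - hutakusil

utakusil

Vudoren: start from *sudakudil.
  rule 1: no change — sudakudil
  rule 2 (debuccalisation): sudakudil → hudakudil
  rule 3 (h-loss): hudakudil → udakudil
  rule 4 (unconditioned shift): udakudil → utakutil
  rule 5 (palatalisation): utakutil → utakusil
  ⇒ Vudoren utakusil
Only 'utakusil' matches the regular Vudoren development of *sudakudil.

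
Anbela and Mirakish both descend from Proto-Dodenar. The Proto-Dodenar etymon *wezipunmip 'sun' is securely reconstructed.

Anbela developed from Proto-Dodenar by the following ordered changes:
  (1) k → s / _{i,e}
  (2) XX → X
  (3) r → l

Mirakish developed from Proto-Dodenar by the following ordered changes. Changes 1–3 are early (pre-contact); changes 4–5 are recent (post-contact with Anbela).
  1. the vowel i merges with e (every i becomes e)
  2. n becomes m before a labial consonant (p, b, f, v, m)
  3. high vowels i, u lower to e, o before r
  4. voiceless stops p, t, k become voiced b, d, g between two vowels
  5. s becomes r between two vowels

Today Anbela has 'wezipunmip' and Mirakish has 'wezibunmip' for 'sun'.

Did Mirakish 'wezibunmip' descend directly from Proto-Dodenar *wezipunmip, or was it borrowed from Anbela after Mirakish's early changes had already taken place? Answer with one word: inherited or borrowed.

borrowed

If inherited, *wezipunmip would pass through all of Mirakish's changes:
Mirakish: *wezipunmip > wezepunmep > wezepummep > wezebummep  (by vowel merger, nasal place assimilation, intervocalic voicing)
If borrowed from Anbela 'wezipunmip' after the early changes, it would undergo only the recent ones:
  rule 4 (intervocalic voicing): wezipunmip → wezibunmip
  rule 5 (rhotacism): no change (wezibunmip)
  ⇒ as a loan: wezibunmip
Mirakish 'wezibunmip' matches the loan outcome 'wezibunmip', not the inherited 'wezebummep' — it skipped the early Mirakish changes, so it was borrowed from Anbela.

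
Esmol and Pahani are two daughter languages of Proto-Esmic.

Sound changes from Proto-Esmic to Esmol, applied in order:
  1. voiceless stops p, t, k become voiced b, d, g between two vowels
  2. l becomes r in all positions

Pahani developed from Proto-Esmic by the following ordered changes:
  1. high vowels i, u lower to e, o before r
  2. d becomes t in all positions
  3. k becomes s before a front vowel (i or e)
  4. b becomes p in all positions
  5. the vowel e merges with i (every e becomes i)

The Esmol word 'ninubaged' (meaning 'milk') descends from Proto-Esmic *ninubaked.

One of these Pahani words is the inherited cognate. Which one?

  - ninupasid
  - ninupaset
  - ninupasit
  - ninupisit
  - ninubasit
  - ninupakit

ninupasit

Pahani: start from *ninubaked.
  rule 1: no change — ninubaked
  rule 2 (unconditioned shift): ninubaked → ninubaket
  rule 3 (palatalisation): ninubaket → ninubaset
  rule 4 (unconditioned shift): ninubaset → ninupaset
  rule 5 (vowel merger): ninupaset → ninupasit
  ⇒ Pahani ninupasit
Only 'ninupasit' matches the regular Pahani development of *ninubaked.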